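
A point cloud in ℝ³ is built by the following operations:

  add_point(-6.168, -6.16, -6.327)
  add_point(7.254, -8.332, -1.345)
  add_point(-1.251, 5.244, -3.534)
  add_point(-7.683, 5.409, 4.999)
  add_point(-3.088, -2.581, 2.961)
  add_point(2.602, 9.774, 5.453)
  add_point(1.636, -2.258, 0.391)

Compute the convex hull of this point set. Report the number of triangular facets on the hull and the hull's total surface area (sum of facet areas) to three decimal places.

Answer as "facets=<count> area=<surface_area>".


6 of the 7 inputs are extreme points: [0, 1, 2, 3, 4, 5].

Triangle areas on the boundary:
  f1: (p2, p5, p3) → 51.2137
  f2: (p2, p0, p3) → 67.9529
  f3: (p2, p5, p1) → 87.0044
  f4: (p2, p0, p1) → 87.9417
  f5: (p4, p5, p3) → 52.4661
  f6: (p4, p5, p1) → 86.3105
  f7: (p4, p0, p3) → 46.2602
  f8: (p4, p0, p1) → 64.0117
Σ area = 543.161

Euler: V−E+F = 6−12+8 = 2.

facets=8 area=543.161


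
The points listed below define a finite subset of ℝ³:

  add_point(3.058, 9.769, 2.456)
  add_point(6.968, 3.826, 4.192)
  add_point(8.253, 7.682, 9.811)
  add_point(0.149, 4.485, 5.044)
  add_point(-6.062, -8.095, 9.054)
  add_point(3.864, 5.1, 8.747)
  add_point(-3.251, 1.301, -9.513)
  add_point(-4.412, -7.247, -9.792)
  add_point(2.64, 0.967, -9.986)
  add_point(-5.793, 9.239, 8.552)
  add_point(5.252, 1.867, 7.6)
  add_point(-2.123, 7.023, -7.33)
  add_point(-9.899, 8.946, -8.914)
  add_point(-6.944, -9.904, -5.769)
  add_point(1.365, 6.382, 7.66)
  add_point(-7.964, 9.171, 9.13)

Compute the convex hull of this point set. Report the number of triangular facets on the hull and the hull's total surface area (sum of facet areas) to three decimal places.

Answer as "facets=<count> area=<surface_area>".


Points on the hull: [0, 1, 2, 4, 7, 8, 9, 10, 11, 12, 13, 15] (12 of 16).

Facet areas (half cross-product norm):
  f1: (p0, p8, p2) → 59.5582
  f2: (p0, p15, p12) → 106.0778
  f3: (p7, p13, p12) → 44.8228
  f4: (p7, p8, p12) → 79.8409
  f5: (p4, p15, p2) → 138.7181
  f6: (p4, p13, p12) → 144.4383
  f7: (p4, p15, p12) → 157.6263
  f8: (p11, p8, p12) → 24.7490
  f9: (p11, p0, p12) → 39.1357
  f10: (p11, p0, p8) → 45.6123
  f11: (p9, p15, p2) → 5.8571
  f12: (p9, p0, p2) → 49.7303
  f13: (p9, p0, p15) → 4.0689
  f14: (p1, p8, p2) → 20.5973
  f15: (p1, p7, p8) → 77.6113
  f16: (p10, p4, p13) → 113.2290
  f17: (p10, p7, p13) → 58.6304
  f18: (p10, p1, p7) → 45.2610
  f19: (p10, p4, p2) → 27.7518
  f20: (p10, p1, p2) → 14.1118
Σ area = 1257.428

Euler: V−E+F = 12−30+20 = 2.

facets=20 area=1257.428


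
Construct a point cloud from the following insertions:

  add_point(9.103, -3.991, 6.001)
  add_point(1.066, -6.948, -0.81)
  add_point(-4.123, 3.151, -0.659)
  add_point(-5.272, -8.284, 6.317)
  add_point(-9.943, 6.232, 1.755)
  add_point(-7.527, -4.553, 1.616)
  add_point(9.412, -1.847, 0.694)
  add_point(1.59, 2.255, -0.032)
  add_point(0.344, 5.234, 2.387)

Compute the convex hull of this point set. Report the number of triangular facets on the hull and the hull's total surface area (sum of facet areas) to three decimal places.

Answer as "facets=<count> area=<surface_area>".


9 of the 9 inputs are extreme points: [0, 1, 2, 3, 4, 5, 6, 7, 8].

Area of each hull facet:
  f1: (p0, p3, p4) → 119.4091
  f2: (p0, p1, p6) → 28.2280
  f3: (p0, p1, p3) → 52.5935
  f4: (p5, p3, p4) → 27.3581
  f5: (p5, p1, p3) → 28.4032
  f6: (p5, p2, p4) → 30.5851
  f7: (p5, p2, p1) → 39.4922
  f8: (p8, p0, p4) → 45.9048
  f9: (p8, p0, p6) → 33.2860
  f10: (p8, p2, p4) → 19.3774
  f11: (p7, p1, p6) → 37.5035
  f12: (p7, p2, p1) → 26.7987
  f13: (p7, p8, p6) → 14.7481
  f14: (p7, p8, p2) → 10.9814
Σ area = 514.669

Check V−E+F: 9 − 21 + 14 = 2.

facets=14 area=514.669


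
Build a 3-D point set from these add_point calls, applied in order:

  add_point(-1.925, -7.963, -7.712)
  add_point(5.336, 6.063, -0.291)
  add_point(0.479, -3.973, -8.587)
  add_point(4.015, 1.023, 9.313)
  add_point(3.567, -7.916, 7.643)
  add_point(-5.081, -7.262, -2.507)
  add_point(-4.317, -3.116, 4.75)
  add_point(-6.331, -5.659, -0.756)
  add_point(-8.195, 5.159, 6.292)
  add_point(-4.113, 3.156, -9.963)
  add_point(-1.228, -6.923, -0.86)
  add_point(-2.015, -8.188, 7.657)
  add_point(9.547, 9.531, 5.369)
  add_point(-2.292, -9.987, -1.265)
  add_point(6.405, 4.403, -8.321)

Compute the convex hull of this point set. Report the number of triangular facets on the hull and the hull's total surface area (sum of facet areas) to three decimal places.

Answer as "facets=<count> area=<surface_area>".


facets=20 area=1037.159

Points on the hull: [0, 2, 3, 4, 5, 7, 8, 9, 11, 12, 13, 14] (12 of 15).

Facet areas (half cross-product norm):
  f1: (p9, p12, p8) → 149.3150
  f2: (p7, p9, p8) → 83.3561
  f3: (p14, p9, p12) → 73.9105
  f4: (p14, p4, p12) → 133.4746
  f5: (p3, p12, p8) → 71.3529
  f6: (p3, p4, p12) → 34.0980
  f7: (p0, p4, p13) → 26.4218
  f8: (p0, p14, p4) → 120.2618
  f9: (p11, p4, p13) → 25.4265
  f10: (p11, p7, p13) → 26.4652
  f11: (p11, p7, p8) → 62.7149
  f12: (p11, p3, p8) → 70.8642
  f13: (p11, p3, p4) → 25.3227
  f14: (p5, p7, p9) → 17.1917
  f15: (p5, p0, p9) → 35.3648
  f16: (p5, p7, p13) → 4.6980
  f17: (p5, p0, p13) → 12.3561
  f18: (p2, p14, p9) → 41.0553
  f19: (p2, p0, p9) → 18.1084
  f20: (p2, p0, p14) → 5.3999
Σ area = 1037.159

Euler characteristic 12−30+20 = 2 ✓


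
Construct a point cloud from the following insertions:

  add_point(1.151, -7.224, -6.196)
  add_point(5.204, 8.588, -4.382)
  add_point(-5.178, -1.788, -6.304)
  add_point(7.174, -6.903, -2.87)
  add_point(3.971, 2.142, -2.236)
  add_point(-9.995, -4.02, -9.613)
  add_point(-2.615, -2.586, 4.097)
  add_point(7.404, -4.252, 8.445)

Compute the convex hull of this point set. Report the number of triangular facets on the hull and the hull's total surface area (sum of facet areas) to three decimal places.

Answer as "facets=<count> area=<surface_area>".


facets=8 area=626.691

Hull vertices (6/8): indices [0, 1, 3, 5, 6, 7].

Per-facet area ½‖(b−a)×(c−a)‖:
  f1: (p0, p1, p5) → 99.2827
  f2: (p6, p1, p5) → 123.7355
  f3: (p6, p1, p7) → 87.9712
  f4: (p6, p0, p5) → 71.1245
  f5: (p6, p0, p7) → 65.7423
  f6: (p3, p1, p7) → 90.4201
  f7: (p3, p0, p7) → 34.7140
  f8: (p3, p0, p1) → 53.7008
Σ area = 626.691

Euler characteristic 6−12+8 = 2 ✓


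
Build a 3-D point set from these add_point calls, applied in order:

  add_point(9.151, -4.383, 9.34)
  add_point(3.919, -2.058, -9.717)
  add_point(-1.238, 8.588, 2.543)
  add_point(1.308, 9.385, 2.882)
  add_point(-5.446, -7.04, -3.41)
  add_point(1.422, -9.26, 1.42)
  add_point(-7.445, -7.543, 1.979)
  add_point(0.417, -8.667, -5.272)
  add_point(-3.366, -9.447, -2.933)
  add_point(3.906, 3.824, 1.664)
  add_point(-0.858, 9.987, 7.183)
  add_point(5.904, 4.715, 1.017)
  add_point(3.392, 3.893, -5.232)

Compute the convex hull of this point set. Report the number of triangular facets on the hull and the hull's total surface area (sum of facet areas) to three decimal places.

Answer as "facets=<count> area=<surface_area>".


facets=20 area=807.288

12 of the 13 inputs are extreme points: [0, 1, 2, 3, 4, 5, 6, 7, 8, 10, 11, 12].

Triangle areas on the boundary:
  f1: (p10, p0, p6) → 147.5408
  f2: (p7, p1, p0) → 76.3058
  f3: (p2, p10, p6) → 39.7127
  f4: (p11, p10, p0) → 66.6875
  f5: (p11, p1, p0) → 80.1020
  f6: (p5, p0, p6) → 47.0888
  f7: (p5, p7, p0) → 29.1502
  f8: (p4, p7, p1) → 26.1679
  f9: (p4, p2, p6) → 49.1172
  f10: (p4, p2, p1) → 98.6611
  f11: (p12, p2, p1) → 19.6368
  f12: (p12, p11, p1) → 19.8174
  f13: (p8, p5, p6) → 21.5377
  f14: (p8, p5, p7) → 14.0472
  f15: (p8, p4, p6) → 9.2781
  f16: (p8, p4, p7) → 6.8414
  f17: (p3, p2, p10) → 6.2758
  f18: (p3, p12, p2) → 13.4386
  f19: (p3, p11, p10) → 12.8545
  f20: (p3, p12, p11) → 23.0269
Σ area = 807.288

Euler characteristic 12−30+20 = 2 ✓


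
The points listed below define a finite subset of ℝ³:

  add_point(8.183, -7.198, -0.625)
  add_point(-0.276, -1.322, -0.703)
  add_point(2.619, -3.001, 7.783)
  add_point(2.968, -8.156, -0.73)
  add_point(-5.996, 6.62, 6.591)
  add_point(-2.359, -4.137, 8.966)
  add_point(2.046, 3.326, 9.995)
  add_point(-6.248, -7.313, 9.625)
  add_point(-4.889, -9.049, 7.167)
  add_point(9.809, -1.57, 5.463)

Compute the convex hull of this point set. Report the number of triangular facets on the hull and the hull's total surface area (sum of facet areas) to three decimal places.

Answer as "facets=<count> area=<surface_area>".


facets=14 area=546.934

9 of the 10 inputs are extreme points: [0, 1, 2, 3, 4, 6, 7, 8, 9].

Area of each hull facet:
  f1: (p6, p4, p7) → 60.7885
  f2: (p6, p4, p9) → 35.8523
  f3: (p1, p0, p3) → 19.3781
  f4: (p1, p4, p9) → 71.7851
  f5: (p1, p0, p9) → 42.4788
  f6: (p2, p9, p7) → 10.5286
  f7: (p2, p6, p7) → 32.4971
  f8: (p2, p6, p9) → 25.8629
  f9: (p8, p0, p3) → 21.3983
  f10: (p8, p1, p3) → 41.1194
  f11: (p8, p9, p7) → 26.7943
  f12: (p8, p0, p9) → 64.2798
  f13: (p8, p4, p7) → 22.0735
  f14: (p8, p1, p4) → 72.0976
Σ area = 546.934

Euler characteristic 9−21+14 = 2 ✓


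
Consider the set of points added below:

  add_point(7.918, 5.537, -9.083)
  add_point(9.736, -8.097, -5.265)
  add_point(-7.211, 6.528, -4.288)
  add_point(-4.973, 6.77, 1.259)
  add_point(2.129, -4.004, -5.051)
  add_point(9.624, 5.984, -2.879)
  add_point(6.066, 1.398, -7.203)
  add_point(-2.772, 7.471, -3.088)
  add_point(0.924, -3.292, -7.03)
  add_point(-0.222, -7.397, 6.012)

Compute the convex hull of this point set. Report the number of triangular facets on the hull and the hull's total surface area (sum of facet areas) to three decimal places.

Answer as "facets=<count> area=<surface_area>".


facets=12 area=698.553

Extreme-point indices: [0, 1, 2, 3, 5, 7, 8, 9] — 8 of 10 on the boundary.

Triangle areas on the boundary:
  f1: (p5, p0, p1) → 44.8567
  f2: (p5, p9, p1) → 105.8684
  f3: (p8, p0, p2) → 73.6825
  f4: (p8, p0, p1) → 57.8157
  f5: (p8, p9, p2) → 89.4503
  f6: (p8, p9, p1) → 67.9812
  f7: (p3, p9, p2) → 43.8295
  f8: (p3, p5, p9) → 115.1635
  f9: (p7, p3, p2) → 11.2554
  f10: (p7, p3, p5) → 28.0019
  f11: (p7, p0, p2) → 21.8804
  f12: (p7, p5, p0) → 38.7676
Σ area = 698.553

Euler: V−E+F = 8−18+12 = 2.


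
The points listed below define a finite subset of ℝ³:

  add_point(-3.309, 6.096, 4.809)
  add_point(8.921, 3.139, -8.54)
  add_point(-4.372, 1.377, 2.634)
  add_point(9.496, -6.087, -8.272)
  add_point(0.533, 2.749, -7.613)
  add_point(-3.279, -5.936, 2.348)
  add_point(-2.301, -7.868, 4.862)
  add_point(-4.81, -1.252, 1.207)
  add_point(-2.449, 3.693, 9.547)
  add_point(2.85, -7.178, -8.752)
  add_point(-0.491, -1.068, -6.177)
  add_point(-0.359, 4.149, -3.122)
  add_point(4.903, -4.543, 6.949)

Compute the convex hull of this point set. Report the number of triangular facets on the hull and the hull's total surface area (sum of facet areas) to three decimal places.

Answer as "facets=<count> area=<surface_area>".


Points on the hull: [0, 1, 2, 3, 4, 5, 6, 7, 8, 9, 10, 11, 12] (13 of 13).

Facet areas (half cross-product norm):
  f1: (p5, p6, p7) → 5.0426
  f2: (p8, p6, p7) → 39.6941
  f3: (p1, p8, p0) → 43.7742
  f4: (p9, p1, p3) → 31.0706
  f5: (p9, p1, p4) → 42.5227
  f6: (p9, p6, p3) → 47.0944
  f7: (p9, p5, p6) → 18.7503
  f8: (p9, p5, p7) → 32.1969
  f9: (p2, p8, p7) → 7.7057
  f10: (p2, p8, p0) → 14.2714
  f11: (p2, p4, p7) → 16.7195
  f12: (p2, p4, p0) → 29.8790
  f13: (p12, p6, p3) → 65.4979
  f14: (p12, p8, p6) → 45.4198
  f15: (p12, p1, p3) → 73.5825
  f16: (p12, p1, p8) → 100.6052
  f17: (p11, p4, p0) → 3.5147
  f18: (p11, p1, p0) → 29.8068
  f19: (p11, p1, p4) → 19.4483
  f20: (p10, p4, p7) → 16.1787
  f21: (p10, p9, p7) → 27.3460
  f22: (p10, p9, p4) → 13.3424
Σ area = 723.464

Euler: V−E+F = 13−33+22 = 2.

facets=22 area=723.464


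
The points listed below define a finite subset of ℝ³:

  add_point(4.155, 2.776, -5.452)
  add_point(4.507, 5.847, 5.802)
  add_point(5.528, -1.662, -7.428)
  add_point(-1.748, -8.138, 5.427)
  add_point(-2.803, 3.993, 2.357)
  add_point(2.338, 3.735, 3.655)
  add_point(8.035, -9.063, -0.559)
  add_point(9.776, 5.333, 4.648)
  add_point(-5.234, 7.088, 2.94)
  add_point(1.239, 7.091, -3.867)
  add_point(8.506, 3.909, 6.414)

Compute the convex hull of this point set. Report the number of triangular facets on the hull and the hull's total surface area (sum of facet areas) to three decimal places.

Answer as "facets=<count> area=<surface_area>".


9 of the 11 inputs are extreme points: [0, 1, 2, 3, 6, 7, 8, 9, 10].

Triangle areas on the boundary:
  f1: (p2, p6, p7) → 72.9468
  f2: (p3, p2, p8) → 116.1972
  f3: (p3, p2, p6) → 59.6570
  f4: (p9, p2, p8) → 41.2329
  f5: (p1, p3, p8) → 75.1261
  f6: (p1, p9, p8) → 42.8159
  f7: (p1, p9, p7) → 27.6531
  f8: (p10, p6, p7) → 18.8544
  f9: (p10, p3, p6) → 81.1346
  f10: (p10, p1, p7) → 5.7983
  f11: (p10, p1, p3) → 34.3591
  f12: (p0, p2, p7) → 27.4557
  f13: (p0, p9, p7) → 31.7791
  f14: (p0, p9, p2) → 4.0100
Σ area = 639.020

Euler: V−E+F = 9−21+14 = 2.

facets=14 area=639.020


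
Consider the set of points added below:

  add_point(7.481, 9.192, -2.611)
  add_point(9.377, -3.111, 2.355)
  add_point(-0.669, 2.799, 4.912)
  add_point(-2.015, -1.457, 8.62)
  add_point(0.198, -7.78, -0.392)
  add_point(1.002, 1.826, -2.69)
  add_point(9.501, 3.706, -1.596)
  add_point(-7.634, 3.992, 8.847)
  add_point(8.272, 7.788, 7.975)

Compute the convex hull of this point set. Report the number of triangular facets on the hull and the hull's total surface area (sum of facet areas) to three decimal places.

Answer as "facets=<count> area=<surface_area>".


Extreme-point indices: [0, 1, 3, 4, 5, 6, 7, 8] — 8 of 9 on the boundary.

Per-facet area ½‖(b−a)×(c−a)‖:
  f1: (p5, p4, p7) → 71.9300
  f2: (p5, p4, p6) → 42.0038
  f3: (p3, p4, p7) → 36.5274
  f4: (p3, p8, p7) → 54.0775
  f5: (p1, p4, p6) → 40.5130
  f6: (p1, p8, p6) → 40.9696
  f7: (p1, p3, p4) → 57.3816
  f8: (p1, p3, p8) → 73.6638
  f9: (p0, p5, p6) → 25.7208
  f10: (p0, p8, p6) → 30.1456
  f11: (p0, p5, p7) → 68.7596
  f12: (p0, p8, p7) → 87.6707
Σ area = 629.363

Euler characteristic 8−18+12 = 2 ✓

facets=12 area=629.363


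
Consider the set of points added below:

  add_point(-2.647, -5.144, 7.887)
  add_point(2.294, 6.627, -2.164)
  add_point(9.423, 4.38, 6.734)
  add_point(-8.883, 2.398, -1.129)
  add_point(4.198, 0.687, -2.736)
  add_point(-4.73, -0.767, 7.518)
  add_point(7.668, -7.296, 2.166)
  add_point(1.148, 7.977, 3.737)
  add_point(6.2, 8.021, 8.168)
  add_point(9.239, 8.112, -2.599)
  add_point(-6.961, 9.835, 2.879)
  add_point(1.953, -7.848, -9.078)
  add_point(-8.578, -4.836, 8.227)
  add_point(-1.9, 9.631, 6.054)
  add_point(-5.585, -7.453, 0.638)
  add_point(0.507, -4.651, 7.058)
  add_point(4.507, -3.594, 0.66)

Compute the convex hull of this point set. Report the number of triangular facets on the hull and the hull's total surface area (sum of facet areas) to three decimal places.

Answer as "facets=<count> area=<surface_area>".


facets=22 area=1063.764

Points on the hull: [0, 1, 2, 3, 6, 8, 9, 10, 11, 12, 13, 14, 15] (13 of 17).

Per-facet area ½‖(b−a)×(c−a)‖:
  f1: (p14, p11, p3) → 64.5660
  f2: (p14, p12, p3) → 43.7485
  f3: (p10, p12, p3) → 50.6442
  f4: (p6, p14, p11) → 70.2170
  f5: (p6, p9, p2) → 63.6359
  f6: (p6, p9, p11) → 100.6860
  f7: (p1, p10, p3) → 45.8823
  f8: (p1, p10, p9) → 24.1737
  f9: (p1, p11, p3) → 91.7776
  f10: (p1, p9, p11) → 56.1223
  f11: (p8, p9, p2) → 25.4798
  f12: (p15, p6, p2) → 53.6714
  f13: (p0, p14, p12) → 23.1873
  f14: (p0, p6, p14) → 48.2217
  f15: (p0, p15, p6) → 7.9416
  f16: (p0, p8, p12) → 40.5303
  f17: (p0, p8, p2) → 38.9715
  f18: (p0, p15, p2) → 12.9855
  f19: (p13, p10, p9) → 39.8086
  f20: (p13, p8, p9) → 47.6799
  f21: (p13, p10, p12) → 46.5518
  f22: (p13, p8, p12) → 67.2808
Σ area = 1063.764

Check V−E+F: 13 − 33 + 22 = 2.


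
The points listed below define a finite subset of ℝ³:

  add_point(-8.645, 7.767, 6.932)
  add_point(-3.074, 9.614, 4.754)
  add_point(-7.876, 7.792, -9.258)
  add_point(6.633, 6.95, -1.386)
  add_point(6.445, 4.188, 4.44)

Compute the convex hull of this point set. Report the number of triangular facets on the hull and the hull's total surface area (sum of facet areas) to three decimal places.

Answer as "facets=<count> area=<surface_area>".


facets=6 area=366.056

Hull vertices (5/5): indices [0, 1, 2, 3, 4].

Facet areas (half cross-product norm):
  f1: (p2, p4, p0) → 124.6272
  f2: (p2, p4, p3) → 48.2175
  f3: (p1, p4, p0) → 26.4568
  f4: (p1, p4, p3) → 34.8921
  f5: (p1, p2, p0) → 46.7127
  f6: (p1, p2, p3) → 85.1501
Σ area = 366.056

Check V−E+F: 5 − 9 + 6 = 2.


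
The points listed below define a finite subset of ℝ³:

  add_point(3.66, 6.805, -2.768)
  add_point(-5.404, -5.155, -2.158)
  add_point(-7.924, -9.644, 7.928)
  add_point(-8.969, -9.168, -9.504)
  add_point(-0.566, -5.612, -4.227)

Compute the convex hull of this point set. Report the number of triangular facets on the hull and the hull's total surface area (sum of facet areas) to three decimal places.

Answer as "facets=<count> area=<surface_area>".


Extreme-point indices: [0, 1, 2, 3, 4] — 5 of 5 on the boundary.

Facet areas (half cross-product norm):
  f1: (p1, p0, p3) → 56.8379
  f2: (p1, p2, p3) → 45.8165
  f3: (p1, p2, p0) → 74.3105
  f4: (p4, p0, p3) → 54.1248
  f5: (p4, p2, p3) → 77.6070
  f6: (p4, p2, p0) → 92.1557
Σ area = 400.853

Check V−E+F: 5 − 9 + 6 = 2.

facets=6 area=400.853


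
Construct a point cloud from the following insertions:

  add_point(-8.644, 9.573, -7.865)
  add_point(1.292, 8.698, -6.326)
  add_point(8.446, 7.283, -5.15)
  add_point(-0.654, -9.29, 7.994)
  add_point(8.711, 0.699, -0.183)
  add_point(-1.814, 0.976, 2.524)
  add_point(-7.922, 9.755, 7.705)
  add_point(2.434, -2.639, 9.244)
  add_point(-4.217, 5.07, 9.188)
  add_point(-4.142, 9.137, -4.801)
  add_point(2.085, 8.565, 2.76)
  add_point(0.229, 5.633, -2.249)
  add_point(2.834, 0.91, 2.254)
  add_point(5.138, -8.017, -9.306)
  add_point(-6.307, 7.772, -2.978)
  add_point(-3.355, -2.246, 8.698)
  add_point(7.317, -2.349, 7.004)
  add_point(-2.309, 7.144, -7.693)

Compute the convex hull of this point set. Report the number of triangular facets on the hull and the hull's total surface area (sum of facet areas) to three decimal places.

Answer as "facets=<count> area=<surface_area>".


facets=22 area=1131.490

13 of the 18 inputs are extreme points: [0, 1, 2, 3, 4, 6, 7, 8, 10, 13, 15, 16, 17].

Per-facet area ½‖(b−a)×(c−a)‖:
  f1: (p13, p3, p0) → 200.5760
  f2: (p17, p13, p0) → 39.5347
  f3: (p16, p13, p4) → 49.1347
  f4: (p16, p13, p3) → 90.1231
  f5: (p2, p16, p4) → 17.4155
  f6: (p2, p13, p4) → 53.8176
  f7: (p2, p17, p13) → 86.1857
  f8: (p7, p16, p3) → 18.7070
  f9: (p10, p2, p16) → 65.2518
  f10: (p15, p7, p3) → 20.1568
  f11: (p15, p3, p0) → 67.0809
  f12: (p15, p6, p0) → 100.0346
  f13: (p8, p7, p16) → 22.8787
  f14: (p8, p10, p6) → 29.6872
  f15: (p8, p10, p16) → 59.7629
  f16: (p8, p15, p6) → 13.3648
  f17: (p8, p15, p7) → 21.1755
  f18: (p1, p10, p2) → 32.6578
  f19: (p1, p17, p0) → 10.2855
  f20: (p1, p2, p17) → 8.7714
  f21: (p1, p6, p0) → 77.1198
  f22: (p1, p10, p6) → 47.7684
Σ area = 1131.490

Euler characteristic 13−33+22 = 2 ✓


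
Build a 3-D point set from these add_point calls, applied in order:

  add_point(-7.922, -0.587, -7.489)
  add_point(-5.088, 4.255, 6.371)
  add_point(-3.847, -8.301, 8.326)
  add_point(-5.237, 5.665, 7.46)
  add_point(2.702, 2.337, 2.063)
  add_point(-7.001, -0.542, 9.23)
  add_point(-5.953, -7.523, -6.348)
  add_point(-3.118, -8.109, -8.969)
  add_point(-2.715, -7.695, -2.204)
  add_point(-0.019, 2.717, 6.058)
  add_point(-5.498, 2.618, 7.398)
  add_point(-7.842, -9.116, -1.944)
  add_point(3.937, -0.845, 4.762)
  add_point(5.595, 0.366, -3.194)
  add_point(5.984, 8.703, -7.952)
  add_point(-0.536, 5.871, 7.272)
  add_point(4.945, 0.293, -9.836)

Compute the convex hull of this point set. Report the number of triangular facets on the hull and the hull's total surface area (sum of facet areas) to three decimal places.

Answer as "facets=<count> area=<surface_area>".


facets=22 area=933.019

13 of the 17 inputs are extreme points: [0, 2, 3, 5, 6, 7, 8, 11, 12, 13, 14, 15, 16].

Per-facet area ½‖(b−a)×(c−a)‖:
  f1: (p5, p11, p0) → 71.5558
  f2: (p3, p14, p0) → 130.0725
  f3: (p3, p5, p0) → 54.2820
  f4: (p2, p5, p11) → 46.5183
  f5: (p2, p7, p11) → 39.1240
  f6: (p16, p14, p0) → 56.3078
  f7: (p16, p7, p0) → 51.5348
  f8: (p6, p11, p0) → 17.3655
  f9: (p6, p7, p0) → 13.8594
  f10: (p6, p7, p11) → 5.7885
  f11: (p15, p12, p14) → 66.7485
  f12: (p15, p3, p14) → 35.7005
  f13: (p15, p3, p5) → 14.9567
  f14: (p15, p2, p5) → 36.7261
  f15: (p15, p2, p12) → 47.8648
  f16: (p8, p2, p7) → 7.3016
  f17: (p13, p16, p7) → 38.9676
  f18: (p13, p8, p7) → 39.4465
  f19: (p13, p12, p14) → 31.1032
  f20: (p13, p16, p14) → 28.1344
  f21: (p13, p2, p12) → 39.2821
  f22: (p13, p8, p2) → 60.3787
Σ area = 933.019

Euler characteristic 13−33+22 = 2 ✓


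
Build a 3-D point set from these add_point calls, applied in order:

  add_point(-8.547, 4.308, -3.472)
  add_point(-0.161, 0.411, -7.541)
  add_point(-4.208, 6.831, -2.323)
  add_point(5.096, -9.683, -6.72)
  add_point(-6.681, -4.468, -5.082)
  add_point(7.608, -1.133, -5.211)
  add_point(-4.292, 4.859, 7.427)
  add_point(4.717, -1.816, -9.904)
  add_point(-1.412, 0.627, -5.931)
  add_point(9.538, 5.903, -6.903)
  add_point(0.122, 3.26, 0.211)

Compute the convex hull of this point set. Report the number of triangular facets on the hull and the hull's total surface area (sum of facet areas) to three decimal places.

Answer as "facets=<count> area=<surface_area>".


Hull vertices (9/11): indices [0, 1, 2, 3, 4, 5, 6, 7, 9].

Facet areas (half cross-product norm):
  f1: (p7, p9, p0) → 76.4728
  f2: (p7, p3, p9) → 32.3760
  f3: (p2, p9, p0) → 26.8348
  f4: (p2, p6, p0) → 25.4425
  f5: (p2, p6, p9) → 68.7845
  f6: (p5, p3, p9) → 13.0564
  f7: (p5, p6, p9) → 68.7598
  f8: (p5, p6, p3) → 80.4915
  f9: (p4, p7, p3) → 51.3429
  f10: (p4, p6, p0) → 52.8947
  f11: (p4, p6, p3) → 100.4050
  f12: (p1, p7, p0) → 0.1831
  f13: (p1, p4, p0) → 36.4012
  f14: (p1, p4, p7) → 21.0311
Σ area = 654.476

Euler: V−E+F = 9−21+14 = 2.

facets=14 area=654.476


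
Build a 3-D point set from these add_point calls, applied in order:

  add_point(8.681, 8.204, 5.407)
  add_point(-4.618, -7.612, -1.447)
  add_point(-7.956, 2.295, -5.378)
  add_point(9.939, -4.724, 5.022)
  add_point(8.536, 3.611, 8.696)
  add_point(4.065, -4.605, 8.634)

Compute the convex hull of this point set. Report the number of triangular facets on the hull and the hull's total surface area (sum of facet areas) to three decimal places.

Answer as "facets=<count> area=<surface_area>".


facets=8 area=541.584

Hull vertices (6/6): indices [0, 1, 2, 3, 4, 5].

Facet areas (half cross-product norm):
  f1: (p0, p3, p2) → 131.0760
  f2: (p4, p0, p2) → 58.3813
  f3: (p4, p0, p3) → 22.5649
  f4: (p5, p4, p2) → 92.1733
  f5: (p5, p4, p3) → 29.7224
  f6: (p1, p3, p2) → 87.5109
  f7: (p1, p5, p2) → 73.6598
  f8: (p1, p5, p3) → 46.4958
Σ area = 541.584

Euler characteristic 6−12+8 = 2 ✓


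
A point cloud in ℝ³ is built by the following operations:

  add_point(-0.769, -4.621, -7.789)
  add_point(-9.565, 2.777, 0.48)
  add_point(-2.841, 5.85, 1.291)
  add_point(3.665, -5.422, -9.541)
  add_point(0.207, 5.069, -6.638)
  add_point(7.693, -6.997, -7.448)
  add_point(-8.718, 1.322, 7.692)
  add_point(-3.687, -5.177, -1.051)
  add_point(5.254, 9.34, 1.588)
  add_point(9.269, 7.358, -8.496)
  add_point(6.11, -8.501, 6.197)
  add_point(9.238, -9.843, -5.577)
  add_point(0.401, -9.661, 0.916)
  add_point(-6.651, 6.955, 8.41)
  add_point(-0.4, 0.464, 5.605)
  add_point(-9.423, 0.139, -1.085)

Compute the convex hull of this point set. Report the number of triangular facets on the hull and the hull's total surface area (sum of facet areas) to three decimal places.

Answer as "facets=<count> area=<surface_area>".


facets=24 area=1094.758

14 of the 16 inputs are extreme points: [0, 1, 3, 4, 5, 6, 7, 8, 9, 10, 11, 12, 13, 15].

Facet areas (half cross-product norm):
  f1: (p0, p12, p11) → 50.7099
  f2: (p6, p13, p1) → 22.3682
  f3: (p4, p13, p1) → 57.2534
  f4: (p4, p8, p9) → 46.0878
  f5: (p4, p8, p13) → 73.1484
  f6: (p3, p0, p11) → 16.5525
  f7: (p3, p4, p9) → 54.0470
  f8: (p3, p4, p0) → 23.5479
  f9: (p7, p0, p12) → 23.4076
  f10: (p10, p8, p13) → 124.4270
  f11: (p10, p6, p13) → 52.3720
  f12: (p10, p6, p12) → 62.0998
  f13: (p10, p12, p11) → 42.3748
  f14: (p10, p11, p9) → 106.7644
  f15: (p10, p8, p9) → 101.6917
  f16: (p15, p4, p1) → 18.6116
  f17: (p15, p4, p0) → 53.9523
  f18: (p15, p7, p0) → 27.9859
  f19: (p15, p6, p1) → 10.7636
  f20: (p15, p6, p12) → 61.9440
  f21: (p15, p7, p12) → 7.8464
  f22: (p5, p11, p9) → 18.0407
  f23: (p5, p3, p9) → 33.5387
  f24: (p5, p3, p11) → 5.2230
Σ area = 1094.758

Euler: V−E+F = 14−36+24 = 2.


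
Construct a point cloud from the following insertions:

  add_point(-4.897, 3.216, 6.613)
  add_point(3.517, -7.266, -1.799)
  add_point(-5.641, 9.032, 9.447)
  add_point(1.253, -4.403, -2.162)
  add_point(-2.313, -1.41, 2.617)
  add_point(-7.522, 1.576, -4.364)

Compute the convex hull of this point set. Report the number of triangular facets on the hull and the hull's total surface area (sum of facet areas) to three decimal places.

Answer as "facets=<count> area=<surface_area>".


facets=8 area=253.792

Extreme-point indices: [0, 1, 2, 3, 4, 5] — 6 of 6 on the boundary.

Triangle areas on the boundary:
  f1: (p0, p2, p5) → 31.6992
  f2: (p0, p2, p1) → 24.3460
  f3: (p4, p1, p5) → 42.2868
  f4: (p4, p0, p5) → 30.5529
  f5: (p4, p0, p1) → 8.5181
  f6: (p3, p1, p5) → 6.2164
  f7: (p3, p2, p5) → 85.7018
  f8: (p3, p2, p1) → 24.4708
Σ area = 253.792

Euler characteristic 6−12+8 = 2 ✓


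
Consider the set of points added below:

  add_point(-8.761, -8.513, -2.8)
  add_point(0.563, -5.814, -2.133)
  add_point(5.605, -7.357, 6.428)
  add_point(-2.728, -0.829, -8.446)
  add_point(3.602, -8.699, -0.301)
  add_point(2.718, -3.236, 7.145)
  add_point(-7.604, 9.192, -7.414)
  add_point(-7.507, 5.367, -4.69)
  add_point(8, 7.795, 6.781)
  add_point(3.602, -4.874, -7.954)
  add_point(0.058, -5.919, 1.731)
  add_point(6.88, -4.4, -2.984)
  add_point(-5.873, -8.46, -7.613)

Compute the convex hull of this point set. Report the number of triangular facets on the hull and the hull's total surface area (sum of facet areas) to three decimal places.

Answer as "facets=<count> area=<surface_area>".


facets=18 area=911.698

Points on the hull: [0, 2, 3, 4, 5, 6, 7, 8, 9, 11, 12] (11 of 13).

Area of each hull facet:
  f1: (p12, p4, p0) → 33.3676
  f2: (p12, p6, p0) → 49.7198
  f3: (p12, p3, p6) → 35.3091
  f4: (p9, p6, p8) → 165.6581
  f5: (p9, p3, p6) → 22.7662
  f6: (p9, p12, p3) → 30.7034
  f7: (p9, p12, p4) → 42.5874
  f8: (p7, p6, p8) → 44.1220
  f9: (p7, p5, p8) → 106.8417
  f10: (p7, p6, p0) → 15.6989
  f11: (p7, p5, p0) → 107.6975
  f12: (p2, p5, p8) → 27.2509
  f13: (p2, p4, p0) → 40.0683
  f14: (p2, p5, p0) → 40.8035
  f15: (p11, p9, p4) → 18.0209
  f16: (p11, p2, p4) → 21.3796
  f17: (p11, p9, p8) → 36.7046
  f18: (p11, p2, p8) → 72.9982
Σ area = 911.698

Check V−E+F: 11 − 27 + 18 = 2.


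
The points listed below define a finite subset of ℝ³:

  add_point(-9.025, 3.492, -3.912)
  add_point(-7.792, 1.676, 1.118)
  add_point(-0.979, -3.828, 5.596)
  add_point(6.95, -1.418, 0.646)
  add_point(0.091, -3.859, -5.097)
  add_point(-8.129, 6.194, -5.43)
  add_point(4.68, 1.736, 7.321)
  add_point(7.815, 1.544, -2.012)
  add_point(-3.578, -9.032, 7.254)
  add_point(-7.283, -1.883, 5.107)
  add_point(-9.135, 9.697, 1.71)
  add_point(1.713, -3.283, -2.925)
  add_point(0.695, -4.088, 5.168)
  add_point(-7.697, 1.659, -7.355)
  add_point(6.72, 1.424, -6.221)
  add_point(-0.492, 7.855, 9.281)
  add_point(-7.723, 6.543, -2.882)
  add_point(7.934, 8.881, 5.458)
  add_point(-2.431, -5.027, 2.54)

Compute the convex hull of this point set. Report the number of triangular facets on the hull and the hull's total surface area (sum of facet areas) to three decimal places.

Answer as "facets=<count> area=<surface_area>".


Extreme-point indices: [0, 3, 4, 5, 6, 7, 8, 9, 10, 13, 14, 15, 17] — 13 of 19 on the boundary.

Per-facet area ½‖(b−a)×(c−a)‖:
  f1: (p15, p17, p10) → 49.9310
  f2: (p5, p17, p10) → 70.0414
  f3: (p0, p5, p10) → 12.8809
  f4: (p0, p5, p13) → 6.6061
  f5: (p4, p13, p8) → 66.6487
  f6: (p9, p15, p10) → 63.6585
  f7: (p9, p15, p8) → 49.3407
  f8: (p9, p0, p10) → 43.7262
  f9: (p9, p13, p8) → 46.8877
  f10: (p9, p0, p13) → 19.7884
  f11: (p6, p15, p17) → 31.1834
  f12: (p6, p15, p8) → 54.7378
  f13: (p14, p7, p17) → 15.9874
  f14: (p14, p5, p17) → 107.7809
  f15: (p14, p5, p13) → 35.6734
  f16: (p14, p4, p13) → 40.7319
  f17: (p3, p4, p8) → 62.2039
  f18: (p3, p14, p4) → 29.9689
  f19: (p3, p14, p7) → 7.3529
  f20: (p3, p6, p8) → 51.8176
  f21: (p3, p7, p17) → 21.2999
  f22: (p3, p6, p17) → 31.1323
Σ area = 919.380

Check V−E+F: 13 − 33 + 22 = 2.

facets=22 area=919.380


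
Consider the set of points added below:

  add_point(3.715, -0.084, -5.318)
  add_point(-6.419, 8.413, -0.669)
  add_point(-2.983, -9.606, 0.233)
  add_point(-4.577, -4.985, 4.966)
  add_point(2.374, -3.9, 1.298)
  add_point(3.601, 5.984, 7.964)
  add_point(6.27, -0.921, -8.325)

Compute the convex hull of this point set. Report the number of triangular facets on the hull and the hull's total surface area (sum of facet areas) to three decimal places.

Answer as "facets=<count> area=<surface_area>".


6 of the 7 inputs are extreme points: [1, 2, 3, 4, 5, 6].

Area of each hull facet:
  f1: (p2, p6, p1) → 123.9864
  f2: (p5, p6, p1) → 110.0679
  f3: (p3, p2, p1) → 46.0433
  f4: (p3, p5, p1) → 84.9791
  f5: (p4, p2, p6) → 40.3585
  f6: (p4, p5, p6) → 62.9691
  f7: (p4, p3, p2) → 24.3177
  f8: (p4, p3, p5) → 47.4723
Σ area = 540.194

Check V−E+F: 6 − 12 + 8 = 2.

facets=8 area=540.194


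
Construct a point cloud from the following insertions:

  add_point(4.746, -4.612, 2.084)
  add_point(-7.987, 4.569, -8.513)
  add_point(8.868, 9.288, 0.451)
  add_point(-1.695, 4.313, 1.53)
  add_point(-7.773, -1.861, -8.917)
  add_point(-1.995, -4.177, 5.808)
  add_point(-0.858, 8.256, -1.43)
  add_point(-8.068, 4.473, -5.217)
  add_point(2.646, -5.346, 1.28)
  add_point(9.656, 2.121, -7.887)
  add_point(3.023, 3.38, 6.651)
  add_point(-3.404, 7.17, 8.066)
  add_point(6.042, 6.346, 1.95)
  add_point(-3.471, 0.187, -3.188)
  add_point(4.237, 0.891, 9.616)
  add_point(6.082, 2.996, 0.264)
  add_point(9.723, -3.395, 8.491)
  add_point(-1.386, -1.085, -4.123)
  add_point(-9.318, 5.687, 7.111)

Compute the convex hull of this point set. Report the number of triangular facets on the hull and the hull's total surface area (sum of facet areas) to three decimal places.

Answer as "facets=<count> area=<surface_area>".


Hull vertices (12/19): indices [0, 1, 2, 4, 5, 6, 8, 9, 11, 14, 16, 18].

Per-facet area ½‖(b−a)×(c−a)‖:
  f1: (p9, p2, p16) → 81.9865
  f2: (p5, p4, p18) → 96.0380
  f3: (p1, p4, p18) → 50.1976
  f4: (p1, p9, p2) → 97.3533
  f5: (p1, p9, p4) → 56.6325
  f6: (p14, p2, p16) → 46.7717
  f7: (p14, p11, p2) → 64.4937
  f8: (p14, p11, p18) → 24.6029
  f9: (p14, p5, p18) → 54.7128
  f10: (p14, p5, p16) → 31.0765
  f11: (p8, p5, p16) → 33.8825
  f12: (p8, p5, p4) → 49.2793
  f13: (p8, p9, p4) → 100.3620
  f14: (p6, p11, p18) → 30.2840
  f15: (p6, p1, p18) → 65.6314
  f16: (p6, p11, p2) → 49.0937
  f17: (p6, p1, p2) → 31.1870
  f18: (p0, p9, p16) → 50.9605
  f19: (p0, p8, p16) → 5.1097
  f20: (p0, p8, p9) → 14.9369
Σ area = 1034.593

Euler: V−E+F = 12−30+20 = 2.

facets=20 area=1034.593


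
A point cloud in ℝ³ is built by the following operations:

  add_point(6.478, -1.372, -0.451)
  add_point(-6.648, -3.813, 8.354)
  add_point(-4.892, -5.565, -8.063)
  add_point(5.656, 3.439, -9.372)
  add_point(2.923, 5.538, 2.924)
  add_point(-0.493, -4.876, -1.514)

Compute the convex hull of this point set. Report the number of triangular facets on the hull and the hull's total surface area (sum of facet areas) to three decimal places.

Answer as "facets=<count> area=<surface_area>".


6 of the 6 inputs are extreme points: [0, 1, 2, 3, 4, 5].

Area of each hull facet:
  f1: (p4, p0, p1) → 60.8630
  f2: (p2, p4, p1) → 111.2017
  f3: (p3, p4, p0) → 42.9692
  f4: (p3, p2, p0) → 66.9317
  f5: (p3, p2, p4) → 87.9846
  f6: (p5, p0, p1) → 43.6847
  f7: (p5, p2, p1) → 42.0961
  f8: (p5, p2, p0) → 23.9020
Σ area = 479.633

Euler characteristic 6−12+8 = 2 ✓

facets=8 area=479.633


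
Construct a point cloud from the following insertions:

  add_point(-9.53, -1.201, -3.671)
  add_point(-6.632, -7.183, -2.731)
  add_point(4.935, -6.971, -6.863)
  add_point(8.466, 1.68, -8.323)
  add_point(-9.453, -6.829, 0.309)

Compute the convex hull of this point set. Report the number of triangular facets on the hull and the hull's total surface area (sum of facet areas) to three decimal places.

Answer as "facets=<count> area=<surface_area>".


facets=6 area=271.827

Extreme-point indices: [0, 1, 2, 3, 4] — 5 of 5 on the boundary.

Facet areas (half cross-product norm):
  f1: (p4, p3, p0) → 62.6516
  f2: (p4, p1, p0) → 13.4674
  f3: (p2, p3, p0) → 75.1150
  f4: (p2, p1, p0) → 38.7180
  f5: (p2, p4, p3) → 69.8427
  f6: (p2, p4, p1) → 12.0318
Σ area = 271.827

Euler characteristic 5−9+6 = 2 ✓


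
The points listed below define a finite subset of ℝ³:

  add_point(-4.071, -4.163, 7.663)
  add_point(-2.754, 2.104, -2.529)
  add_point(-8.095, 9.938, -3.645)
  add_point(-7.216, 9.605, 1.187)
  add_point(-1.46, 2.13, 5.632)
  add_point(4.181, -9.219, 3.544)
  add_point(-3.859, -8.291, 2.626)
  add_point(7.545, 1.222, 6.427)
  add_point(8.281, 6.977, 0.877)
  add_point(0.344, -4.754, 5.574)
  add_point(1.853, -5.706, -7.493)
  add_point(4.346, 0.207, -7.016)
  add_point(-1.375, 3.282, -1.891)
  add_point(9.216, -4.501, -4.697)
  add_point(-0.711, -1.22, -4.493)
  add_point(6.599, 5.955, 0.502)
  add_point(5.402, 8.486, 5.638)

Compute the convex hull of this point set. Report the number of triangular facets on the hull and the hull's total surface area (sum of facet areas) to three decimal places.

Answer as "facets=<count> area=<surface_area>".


Extreme-point indices: [0, 2, 3, 5, 6, 7, 8, 10, 11, 13, 16] — 11 of 17 on the boundary.

Facet areas (half cross-product norm):
  f1: (p11, p10, p2) → 50.0219
  f2: (p11, p10, p13) → 21.8493
  f3: (p6, p0, p2) → 60.3201
  f4: (p6, p10, p2) → 109.2484
  f5: (p3, p0, p2) → 33.0004
  f6: (p3, p16, p2) → 28.6415
  f7: (p3, p16, p0) → 95.4922
  f8: (p7, p16, p0) → 48.3796
  f9: (p8, p11, p13) → 39.7029
  f10: (p8, p7, p13) → 48.3903
  f11: (p8, p7, p16) → 20.9044
  f12: (p8, p16, p2) → 47.3761
  f13: (p8, p11, p2) → 87.1041
  f14: (p5, p10, p13) → 41.6689
  f15: (p5, p6, p10) → 45.3576
  f16: (p5, p7, p13) → 57.1408
  f17: (p5, p6, p0) → 26.5329
  f18: (p5, p7, p0) → 56.7210
Σ area = 917.852

Check V−E+F: 11 − 27 + 18 = 2.

facets=18 area=917.852


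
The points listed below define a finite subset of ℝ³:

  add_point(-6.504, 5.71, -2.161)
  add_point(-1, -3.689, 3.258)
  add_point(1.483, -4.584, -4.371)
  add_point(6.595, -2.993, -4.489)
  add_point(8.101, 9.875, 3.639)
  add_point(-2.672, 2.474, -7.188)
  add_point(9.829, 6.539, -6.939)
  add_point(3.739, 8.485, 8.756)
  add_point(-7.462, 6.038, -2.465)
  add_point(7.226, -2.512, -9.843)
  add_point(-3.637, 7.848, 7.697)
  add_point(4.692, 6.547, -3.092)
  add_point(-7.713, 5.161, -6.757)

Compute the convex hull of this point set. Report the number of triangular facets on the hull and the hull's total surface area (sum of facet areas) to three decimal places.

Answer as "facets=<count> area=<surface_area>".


facets=16 area=799.772

Hull vertices (10/13): indices [1, 2, 3, 4, 6, 7, 8, 9, 10, 12].

Area of each hull facet:
  f1: (p1, p2, p12) → 54.5262
  f2: (p9, p6, p12) → 81.7895
  f3: (p9, p2, p12) → 54.9264
  f4: (p4, p6, p12) → 97.7946
  f5: (p3, p1, p2) → 20.7411
  f6: (p3, p9, p2) → 14.3068
  f7: (p3, p1, p7) → 77.0371
  f8: (p3, p4, p7) → 51.8023
  f9: (p3, p9, p6) → 26.2400
  f10: (p3, p4, p6) → 58.1447
  f11: (p10, p4, p7) → 21.6380
  f12: (p10, p1, p7) → 47.1197
  f13: (p8, p4, p12) → 33.7042
  f14: (p8, p10, p4) → 69.1644
  f15: (p8, p1, p12) → 27.1318
  f16: (p8, p10, p1) → 63.7051
Σ area = 799.772

Euler: V−E+F = 10−24+16 = 2.


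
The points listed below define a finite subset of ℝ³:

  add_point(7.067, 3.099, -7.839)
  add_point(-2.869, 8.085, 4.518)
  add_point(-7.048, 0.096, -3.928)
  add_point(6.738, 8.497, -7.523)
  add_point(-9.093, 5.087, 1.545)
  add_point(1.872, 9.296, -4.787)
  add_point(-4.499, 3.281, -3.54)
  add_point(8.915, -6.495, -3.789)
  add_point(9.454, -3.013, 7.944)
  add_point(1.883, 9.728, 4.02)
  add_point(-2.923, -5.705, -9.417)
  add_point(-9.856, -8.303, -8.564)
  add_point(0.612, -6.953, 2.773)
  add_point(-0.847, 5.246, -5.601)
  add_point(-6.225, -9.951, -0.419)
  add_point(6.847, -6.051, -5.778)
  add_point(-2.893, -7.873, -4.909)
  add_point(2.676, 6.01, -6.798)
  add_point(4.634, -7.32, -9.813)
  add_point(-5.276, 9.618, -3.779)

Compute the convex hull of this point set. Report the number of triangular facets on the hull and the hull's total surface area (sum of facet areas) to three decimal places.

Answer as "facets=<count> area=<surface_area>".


Extreme-point indices: [0, 1, 3, 4, 5, 7, 8, 9, 10, 11, 14, 18, 19] — 13 of 20 on the boundary.

Facet areas (half cross-product norm):
  f1: (p3, p9, p8) → 96.3897
  f2: (p10, p18, p11) → 15.5721
  f3: (p10, p3, p11) → 39.1443
  f4: (p10, p3, p18) → 62.1423
  f5: (p14, p4, p11) → 69.3239
  f6: (p14, p4, p8) → 142.2560
  f7: (p14, p18, p11) → 62.8666
  f8: (p1, p9, p8) → 38.1748
  f9: (p1, p4, p8) → 57.7630
  f10: (p19, p1, p9) → 22.0363
  f11: (p19, p1, p4) → 27.9550
  f12: (p19, p3, p11) → 120.3886
  f13: (p19, p4, p11) → 66.7087
  f14: (p0, p3, p18) → 9.0899
  f15: (p7, p14, p8) → 96.8550
  f16: (p7, p14, p18) → 54.1295
  f17: (p7, p3, p8) → 95.5029
  f18: (p7, p0, p3) → 12.9409
  f19: (p7, p0, p18) → 37.3849
  f20: (p5, p3, p9) → 21.6671
  f21: (p5, p19, p9) → 31.5425
  f22: (p5, p19, p3) → 7.6135
Σ area = 1187.448

Check V−E+F: 13 − 33 + 22 = 2.

facets=22 area=1187.448


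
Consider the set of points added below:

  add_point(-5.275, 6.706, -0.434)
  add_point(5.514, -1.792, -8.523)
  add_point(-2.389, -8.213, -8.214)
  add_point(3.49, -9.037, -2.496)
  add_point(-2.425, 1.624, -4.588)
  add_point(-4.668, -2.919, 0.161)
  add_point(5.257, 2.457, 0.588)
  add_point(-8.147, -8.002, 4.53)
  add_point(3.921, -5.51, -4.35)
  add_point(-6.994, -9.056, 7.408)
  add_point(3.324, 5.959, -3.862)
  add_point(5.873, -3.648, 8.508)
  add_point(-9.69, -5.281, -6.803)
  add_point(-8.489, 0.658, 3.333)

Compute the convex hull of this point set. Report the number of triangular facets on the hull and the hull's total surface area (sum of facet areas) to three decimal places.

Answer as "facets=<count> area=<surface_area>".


facets=18 area=869.155

Extreme-point indices: [0, 1, 2, 3, 6, 7, 9, 10, 11, 12, 13] — 11 of 14 on the boundary.

Triangle areas on the boundary:
  f1: (p10, p0, p12) → 66.1851
  f2: (p10, p1, p12) → 72.6724
  f3: (p7, p9, p12) → 4.8378
  f4: (p13, p0, p11) → 61.9906
  f5: (p13, p9, p11) → 73.0740
  f6: (p13, p7, p9) → 12.7737
  f7: (p13, p0, p12) → 46.1459
  f8: (p13, p7, p12) → 47.8596
  f9: (p3, p1, p11) → 59.1019
  f10: (p3, p9, p11) → 79.6395
  f11: (p6, p1, p11) → 44.8039
  f12: (p6, p10, p1) → 27.3285
  f13: (p6, p0, p11) → 53.4067
  f14: (p6, p10, p0) → 27.7138
  f15: (p2, p1, p12) → 35.6568
  f16: (p2, p3, p1) → 37.0742
  f17: (p2, p9, p12) → 59.5054
  f18: (p2, p3, p9) → 59.3850
Σ area = 869.155

Euler: V−E+F = 11−27+18 = 2.
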